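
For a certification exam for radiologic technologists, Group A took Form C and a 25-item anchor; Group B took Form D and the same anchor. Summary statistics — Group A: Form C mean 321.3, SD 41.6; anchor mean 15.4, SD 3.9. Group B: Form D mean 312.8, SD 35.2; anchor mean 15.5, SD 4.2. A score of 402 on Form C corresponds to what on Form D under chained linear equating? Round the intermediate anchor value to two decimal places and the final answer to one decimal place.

375.4

Form C → anchor (Group A): v = (3.9/41.6)(402 − 321.3) + 15.4 = 22.97
anchor → Form D (Group B): y = (35.2/4.2)(22.97 − 15.5) + 312.8 = 375.4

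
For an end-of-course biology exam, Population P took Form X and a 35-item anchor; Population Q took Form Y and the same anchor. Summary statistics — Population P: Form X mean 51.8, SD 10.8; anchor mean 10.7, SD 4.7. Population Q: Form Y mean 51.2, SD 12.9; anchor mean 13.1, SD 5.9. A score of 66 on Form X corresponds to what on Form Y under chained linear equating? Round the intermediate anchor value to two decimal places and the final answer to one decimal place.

59.5

Form X → anchor (Population P): v = (4.7/10.8)(66 − 51.8) + 10.7 = 16.88
anchor → Form Y (Population Q): y = (12.9/5.9)(16.88 − 13.1) + 51.2 = 59.5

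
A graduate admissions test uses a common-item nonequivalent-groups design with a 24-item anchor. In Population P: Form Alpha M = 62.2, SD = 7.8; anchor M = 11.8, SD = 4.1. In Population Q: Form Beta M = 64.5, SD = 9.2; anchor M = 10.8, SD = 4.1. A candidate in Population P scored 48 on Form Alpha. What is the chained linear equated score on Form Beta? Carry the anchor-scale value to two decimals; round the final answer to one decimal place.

50.0

Form Alpha → anchor (Population P): v = (4.1/7.8)(48 − 62.2) + 11.8 = 4.34
anchor → Form Beta (Population Q): y = (9.2/4.1)(4.34 − 10.8) + 64.5 = 50.0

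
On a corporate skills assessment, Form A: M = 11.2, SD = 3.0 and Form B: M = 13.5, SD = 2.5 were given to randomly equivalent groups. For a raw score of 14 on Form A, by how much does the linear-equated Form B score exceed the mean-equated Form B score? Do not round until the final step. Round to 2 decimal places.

-0.47

Mean-equated: 14 + (13.5 − 11.2) = 16.30
Linear-equated: (2.5/3.0)(14 − 11.2) + 13.5 = 15.833
Difference = 15.833 − 16.30 = -0.47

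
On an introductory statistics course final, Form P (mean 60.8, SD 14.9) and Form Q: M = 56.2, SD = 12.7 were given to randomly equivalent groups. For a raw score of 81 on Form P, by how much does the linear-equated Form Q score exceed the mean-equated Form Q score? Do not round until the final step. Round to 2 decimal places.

-2.98

Mean-equated: 81 + (56.2 − 60.8) = 76.40
Linear-equated: (12.7/14.9)(81 − 60.8) + 56.2 = 73.417
Difference = 73.417 − 76.40 = -2.98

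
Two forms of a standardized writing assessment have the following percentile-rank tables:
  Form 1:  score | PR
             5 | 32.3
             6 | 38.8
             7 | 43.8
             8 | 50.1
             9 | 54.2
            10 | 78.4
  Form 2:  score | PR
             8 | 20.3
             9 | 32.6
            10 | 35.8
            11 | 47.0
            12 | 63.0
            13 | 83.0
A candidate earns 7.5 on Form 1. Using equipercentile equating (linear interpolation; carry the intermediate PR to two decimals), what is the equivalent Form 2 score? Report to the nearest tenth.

PR of 7.5 on Form 1: 43.8 + (7.5 − 7)/(8 − 7) × (50.1 − 43.8) = 46.95
On Form 2, PR 46.95 falls between score 10 (PR 35.8) and 11 (PR 47.0).
Interpolate: 10 + (46.95 − 35.8)/(47.0 − 35.8) × (11 − 10) = 11.0

11.0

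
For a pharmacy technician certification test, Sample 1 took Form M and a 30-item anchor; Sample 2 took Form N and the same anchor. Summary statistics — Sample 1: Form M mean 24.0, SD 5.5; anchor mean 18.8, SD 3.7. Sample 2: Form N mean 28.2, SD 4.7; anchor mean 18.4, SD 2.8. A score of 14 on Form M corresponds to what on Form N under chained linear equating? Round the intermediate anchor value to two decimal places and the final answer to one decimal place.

Form M → anchor (Sample 1): v = (3.7/5.5)(14 − 24.0) + 18.8 = 12.07
anchor → Form N (Sample 2): y = (4.7/2.8)(12.07 − 18.4) + 28.2 = 17.6

17.6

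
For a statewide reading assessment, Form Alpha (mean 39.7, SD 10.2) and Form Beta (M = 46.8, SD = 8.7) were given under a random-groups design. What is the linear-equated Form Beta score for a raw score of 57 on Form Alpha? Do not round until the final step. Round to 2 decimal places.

61.56

Linear equating: y = (SD_Y/SD_X)(x − M_X) + M_Y
y = (8.7/10.2)(57 − 39.7) + 46.8
y = 0.852941 × 17.3 + 46.8 = 14.7559 + 46.8 = 61.56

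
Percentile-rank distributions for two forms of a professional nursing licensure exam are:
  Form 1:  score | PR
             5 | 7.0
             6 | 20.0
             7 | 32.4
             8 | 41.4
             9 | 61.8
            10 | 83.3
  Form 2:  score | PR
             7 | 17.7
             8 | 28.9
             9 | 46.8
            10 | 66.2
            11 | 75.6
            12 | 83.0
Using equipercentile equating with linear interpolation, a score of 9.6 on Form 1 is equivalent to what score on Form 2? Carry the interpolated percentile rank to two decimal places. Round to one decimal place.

PR of 9.6 on Form 1: 61.8 + (9.6 − 9)/(10 − 9) × (83.3 − 61.8) = 74.70
On Form 2, PR 74.70 falls between score 10 (PR 66.2) and 11 (PR 75.6).
Interpolate: 10 + (74.70 − 66.2)/(75.6 − 66.2) × (11 − 10) = 10.9

10.9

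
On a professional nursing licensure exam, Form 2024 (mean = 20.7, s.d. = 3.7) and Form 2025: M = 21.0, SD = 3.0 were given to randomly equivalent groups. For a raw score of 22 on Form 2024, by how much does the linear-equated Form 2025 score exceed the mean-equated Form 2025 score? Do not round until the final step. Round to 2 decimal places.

Mean-equated: 22 + (21.0 − 20.7) = 22.30
Linear-equated: (3.0/3.7)(22 − 20.7) + 21.0 = 22.054
Difference = 22.054 − 22.30 = -0.25

-0.25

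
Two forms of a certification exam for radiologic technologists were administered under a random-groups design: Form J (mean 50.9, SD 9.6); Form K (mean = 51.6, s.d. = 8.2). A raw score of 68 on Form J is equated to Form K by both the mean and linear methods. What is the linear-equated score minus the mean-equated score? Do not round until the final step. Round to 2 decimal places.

Mean-equated: 68 + (51.6 − 50.9) = 68.70
Linear-equated: (8.2/9.6)(68 − 50.9) + 51.6 = 66.206
Difference = 66.206 − 68.70 = -2.49

-2.49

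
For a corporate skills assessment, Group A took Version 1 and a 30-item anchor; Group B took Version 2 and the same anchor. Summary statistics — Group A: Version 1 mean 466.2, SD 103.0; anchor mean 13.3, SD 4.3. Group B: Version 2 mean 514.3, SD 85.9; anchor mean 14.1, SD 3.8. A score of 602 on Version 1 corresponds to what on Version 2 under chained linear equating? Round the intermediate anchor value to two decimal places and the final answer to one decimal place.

Version 1 → anchor (Group A): v = (4.3/103.0)(602 − 466.2) + 13.3 = 18.97
anchor → Version 2 (Group B): y = (85.9/3.8)(18.97 − 14.1) + 514.3 = 624.4

624.4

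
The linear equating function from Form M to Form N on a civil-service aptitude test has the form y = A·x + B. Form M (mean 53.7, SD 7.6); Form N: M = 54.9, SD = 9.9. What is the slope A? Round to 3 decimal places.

A = SD_Y / SD_X = 9.9 / 7.6 = 1.303

1.303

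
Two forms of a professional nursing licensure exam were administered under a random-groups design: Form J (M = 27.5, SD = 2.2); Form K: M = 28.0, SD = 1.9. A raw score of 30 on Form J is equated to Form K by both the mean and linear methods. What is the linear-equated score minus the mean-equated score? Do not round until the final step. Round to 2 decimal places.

-0.34

Mean-equated: 30 + (28.0 − 27.5) = 30.50
Linear-equated: (1.9/2.2)(30 − 27.5) + 28.0 = 30.159
Difference = 30.159 − 30.50 = -0.34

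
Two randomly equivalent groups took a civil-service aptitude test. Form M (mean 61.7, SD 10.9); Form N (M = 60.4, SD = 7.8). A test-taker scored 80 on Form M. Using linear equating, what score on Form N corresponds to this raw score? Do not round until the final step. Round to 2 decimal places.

Linear equating: y = (SD_Y/SD_X)(x − M_X) + M_Y
y = (7.8/10.9)(80 − 61.7) + 60.4
y = 0.715596 × 18.3 + 60.4 = 13.0954 + 60.4 = 73.50

73.50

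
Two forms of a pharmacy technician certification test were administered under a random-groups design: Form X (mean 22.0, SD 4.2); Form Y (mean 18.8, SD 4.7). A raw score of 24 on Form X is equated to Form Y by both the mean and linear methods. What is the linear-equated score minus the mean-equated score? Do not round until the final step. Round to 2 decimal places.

0.24

Mean-equated: 24 + (18.8 − 22.0) = 20.80
Linear-equated: (4.7/4.2)(24 − 22.0) + 18.8 = 21.038
Difference = 21.038 − 20.80 = 0.24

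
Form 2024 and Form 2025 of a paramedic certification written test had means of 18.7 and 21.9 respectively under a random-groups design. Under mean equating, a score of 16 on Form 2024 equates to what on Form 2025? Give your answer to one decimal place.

Mean equating: y = x + (M_Y − M_X) = 16 + (21.9 − 18.7) = 19.2

19.2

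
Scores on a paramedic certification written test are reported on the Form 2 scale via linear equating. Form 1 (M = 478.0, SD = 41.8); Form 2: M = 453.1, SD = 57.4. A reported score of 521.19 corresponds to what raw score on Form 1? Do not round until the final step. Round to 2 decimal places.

527.58

Invert y = (SD_Y/SD_X)(x − M_X) + M_Y:
x = (SD_X/SD_Y)(y − M_Y) + M_X = (41.8/57.4)(521.19 − 453.1) + 478.0
x = 0.728223 × 68.090 + 478.0 = 527.58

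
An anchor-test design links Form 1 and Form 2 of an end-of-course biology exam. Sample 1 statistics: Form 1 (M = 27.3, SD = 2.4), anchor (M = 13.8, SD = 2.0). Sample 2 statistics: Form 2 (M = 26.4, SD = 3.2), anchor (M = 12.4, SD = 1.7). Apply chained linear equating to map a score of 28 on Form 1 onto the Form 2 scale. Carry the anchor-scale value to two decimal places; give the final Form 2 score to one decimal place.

30.1

Form 1 → anchor (Sample 1): v = (2.0/2.4)(28 − 27.3) + 13.8 = 14.38
anchor → Form 2 (Sample 2): y = (3.2/1.7)(14.38 − 12.4) + 26.4 = 30.1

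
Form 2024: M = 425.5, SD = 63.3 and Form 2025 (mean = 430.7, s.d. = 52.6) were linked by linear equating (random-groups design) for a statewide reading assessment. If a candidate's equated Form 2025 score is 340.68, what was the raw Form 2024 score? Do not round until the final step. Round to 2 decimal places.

317.17

Invert y = (SD_Y/SD_X)(x − M_X) + M_Y:
x = (SD_X/SD_Y)(y − M_Y) + M_X = (63.3/52.6)(340.68 − 430.7) + 425.5
x = 1.203422 × -90.020 + 425.5 = 317.17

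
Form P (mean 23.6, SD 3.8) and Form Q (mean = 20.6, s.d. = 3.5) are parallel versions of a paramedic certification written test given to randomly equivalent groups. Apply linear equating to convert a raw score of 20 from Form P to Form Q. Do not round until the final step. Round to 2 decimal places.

Linear equating: y = (SD_Y/SD_X)(x − M_X) + M_Y
y = (3.5/3.8)(20 − 23.6) + 20.6
y = 0.921053 × -3.6 + 20.6 = -3.3158 + 20.6 = 17.28

17.28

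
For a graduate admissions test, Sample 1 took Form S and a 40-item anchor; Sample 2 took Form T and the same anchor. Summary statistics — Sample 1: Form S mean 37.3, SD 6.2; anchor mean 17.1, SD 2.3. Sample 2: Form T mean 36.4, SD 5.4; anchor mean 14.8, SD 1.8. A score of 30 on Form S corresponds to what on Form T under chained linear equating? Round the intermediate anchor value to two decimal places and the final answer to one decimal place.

35.2

Form S → anchor (Sample 1): v = (2.3/6.2)(30 − 37.3) + 17.1 = 14.39
anchor → Form T (Sample 2): y = (5.4/1.8)(14.39 − 14.8) + 36.4 = 35.2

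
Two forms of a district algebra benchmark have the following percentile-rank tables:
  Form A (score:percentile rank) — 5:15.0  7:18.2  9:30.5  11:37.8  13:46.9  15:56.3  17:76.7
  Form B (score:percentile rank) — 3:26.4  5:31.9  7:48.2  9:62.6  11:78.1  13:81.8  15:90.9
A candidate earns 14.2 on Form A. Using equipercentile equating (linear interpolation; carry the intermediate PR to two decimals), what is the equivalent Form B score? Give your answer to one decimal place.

7.6

PR of 14.2 on Form A: 46.9 + (14.2 − 13)/(15 − 13) × (56.3 − 46.9) = 52.54
On Form B, PR 52.54 falls between score 7 (PR 48.2) and 9 (PR 62.6).
Interpolate: 7 + (52.54 − 48.2)/(62.6 − 48.2) × (9 − 7) = 7.6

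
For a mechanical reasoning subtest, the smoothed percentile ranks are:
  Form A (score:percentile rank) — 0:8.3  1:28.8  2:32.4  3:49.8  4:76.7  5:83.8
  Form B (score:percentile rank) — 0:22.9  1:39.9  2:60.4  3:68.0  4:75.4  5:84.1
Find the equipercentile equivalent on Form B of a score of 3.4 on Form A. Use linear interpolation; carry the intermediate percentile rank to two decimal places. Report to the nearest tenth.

PR of 3.4 on Form A: 49.8 + (3.4 − 3)/(4 − 3) × (76.7 − 49.8) = 60.56
On Form B, PR 60.56 falls between score 2 (PR 60.4) and 3 (PR 68.0).
Interpolate: 2 + (60.56 − 60.4)/(68.0 − 60.4) × (3 − 2) = 2.0

2.0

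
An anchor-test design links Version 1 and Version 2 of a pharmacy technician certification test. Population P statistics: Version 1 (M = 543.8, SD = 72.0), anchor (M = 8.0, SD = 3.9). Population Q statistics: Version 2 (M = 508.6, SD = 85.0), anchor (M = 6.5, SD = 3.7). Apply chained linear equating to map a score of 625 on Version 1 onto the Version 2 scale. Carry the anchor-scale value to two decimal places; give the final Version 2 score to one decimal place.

644.1

Version 1 → anchor (Population P): v = (3.9/72.0)(625 − 543.8) + 8.0 = 12.40
anchor → Version 2 (Population Q): y = (85.0/3.7)(12.40 − 6.5) + 508.6 = 644.1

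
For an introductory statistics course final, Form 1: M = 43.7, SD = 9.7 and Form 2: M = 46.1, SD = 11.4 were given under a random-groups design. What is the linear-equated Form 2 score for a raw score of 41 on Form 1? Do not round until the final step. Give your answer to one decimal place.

Linear equating: y = (SD_Y/SD_X)(x − M_X) + M_Y
y = (11.4/9.7)(41 − 43.7) + 46.1
y = 1.175258 × -2.7 + 46.1 = -3.1732 + 46.1 = 42.9

42.9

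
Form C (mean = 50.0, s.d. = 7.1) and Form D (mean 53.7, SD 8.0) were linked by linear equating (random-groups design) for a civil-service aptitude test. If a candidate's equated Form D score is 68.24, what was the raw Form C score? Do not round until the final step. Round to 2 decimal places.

62.90

Invert y = (SD_Y/SD_X)(x − M_X) + M_Y:
x = (SD_X/SD_Y)(y − M_Y) + M_X = (7.1/8.0)(68.24 − 53.7) + 50.0
x = 0.887500 × 14.540 + 50.0 = 62.90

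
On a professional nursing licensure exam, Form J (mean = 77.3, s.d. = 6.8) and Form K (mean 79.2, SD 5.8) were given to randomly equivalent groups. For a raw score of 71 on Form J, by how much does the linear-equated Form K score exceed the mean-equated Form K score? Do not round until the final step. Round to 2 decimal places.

Mean-equated: 71 + (79.2 − 77.3) = 72.90
Linear-equated: (5.8/6.8)(71 − 77.3) + 79.2 = 73.826
Difference = 73.826 − 72.90 = 0.93

0.93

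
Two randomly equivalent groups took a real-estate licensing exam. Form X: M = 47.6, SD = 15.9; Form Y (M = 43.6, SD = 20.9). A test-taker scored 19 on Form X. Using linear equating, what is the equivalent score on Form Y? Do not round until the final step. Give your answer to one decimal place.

6.0

Linear equating: y = (SD_Y/SD_X)(x − M_X) + M_Y
y = (20.9/15.9)(19 − 47.6) + 43.6
y = 1.314465 × -28.6 + 43.6 = -37.5937 + 43.6 = 6.0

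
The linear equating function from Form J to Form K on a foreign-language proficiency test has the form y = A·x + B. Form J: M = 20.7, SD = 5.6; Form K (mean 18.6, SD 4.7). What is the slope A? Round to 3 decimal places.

0.839

A = SD_Y / SD_X = 4.7 / 5.6 = 0.839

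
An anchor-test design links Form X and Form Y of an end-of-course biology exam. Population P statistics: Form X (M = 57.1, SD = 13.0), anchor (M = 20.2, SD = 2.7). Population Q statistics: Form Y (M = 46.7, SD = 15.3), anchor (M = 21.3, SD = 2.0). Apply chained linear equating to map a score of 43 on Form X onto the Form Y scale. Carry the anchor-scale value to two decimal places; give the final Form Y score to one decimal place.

Form X → anchor (Population P): v = (2.7/13.0)(43 − 57.1) + 20.2 = 17.27
anchor → Form Y (Population Q): y = (15.3/2.0)(17.27 − 21.3) + 46.7 = 15.9

15.9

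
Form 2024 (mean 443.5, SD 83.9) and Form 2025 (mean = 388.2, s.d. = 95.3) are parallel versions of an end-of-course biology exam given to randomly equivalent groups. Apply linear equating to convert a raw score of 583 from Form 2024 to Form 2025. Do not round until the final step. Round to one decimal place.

546.7

Linear equating: y = (SD_Y/SD_X)(x − M_X) + M_Y
y = (95.3/83.9)(583 − 443.5) + 388.2
y = 1.135876 × 139.5 + 388.2 = 158.4547 + 388.2 = 546.7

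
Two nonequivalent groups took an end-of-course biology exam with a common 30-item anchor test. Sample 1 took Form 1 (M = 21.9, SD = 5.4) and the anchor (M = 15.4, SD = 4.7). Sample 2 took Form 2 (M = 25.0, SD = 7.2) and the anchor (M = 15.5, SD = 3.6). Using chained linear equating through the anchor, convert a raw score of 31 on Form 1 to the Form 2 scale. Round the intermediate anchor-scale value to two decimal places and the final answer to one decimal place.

40.6

Form 1 → anchor (Sample 1): v = (4.7/5.4)(31 − 21.9) + 15.4 = 23.32
anchor → Form 2 (Sample 2): y = (7.2/3.6)(23.32 − 15.5) + 25.0 = 40.6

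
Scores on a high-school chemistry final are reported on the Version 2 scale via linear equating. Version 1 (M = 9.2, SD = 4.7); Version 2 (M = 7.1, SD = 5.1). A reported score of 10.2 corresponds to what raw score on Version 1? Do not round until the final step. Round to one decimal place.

12.1

Invert y = (SD_Y/SD_X)(x − M_X) + M_Y:
x = (SD_X/SD_Y)(y − M_Y) + M_X = (4.7/5.1)(10.2 − 7.1) + 9.2
x = 0.921569 × 3.100 + 9.2 = 12.1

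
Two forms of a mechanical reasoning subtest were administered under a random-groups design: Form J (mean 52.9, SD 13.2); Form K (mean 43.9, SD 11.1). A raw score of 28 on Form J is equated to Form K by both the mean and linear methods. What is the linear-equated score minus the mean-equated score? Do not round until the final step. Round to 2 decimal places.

Mean-equated: 28 + (43.9 − 52.9) = 19.00
Linear-equated: (11.1/13.2)(28 − 52.9) + 43.9 = 22.961
Difference = 22.961 − 19.00 = 3.96

3.96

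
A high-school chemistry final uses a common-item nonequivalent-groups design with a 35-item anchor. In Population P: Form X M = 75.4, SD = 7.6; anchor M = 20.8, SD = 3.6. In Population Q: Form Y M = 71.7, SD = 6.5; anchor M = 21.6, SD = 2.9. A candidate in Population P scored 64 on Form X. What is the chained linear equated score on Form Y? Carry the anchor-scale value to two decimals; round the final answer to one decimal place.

57.8

Form X → anchor (Population P): v = (3.6/7.6)(64 − 75.4) + 20.8 = 15.40
anchor → Form Y (Population Q): y = (6.5/2.9)(15.40 − 21.6) + 71.7 = 57.8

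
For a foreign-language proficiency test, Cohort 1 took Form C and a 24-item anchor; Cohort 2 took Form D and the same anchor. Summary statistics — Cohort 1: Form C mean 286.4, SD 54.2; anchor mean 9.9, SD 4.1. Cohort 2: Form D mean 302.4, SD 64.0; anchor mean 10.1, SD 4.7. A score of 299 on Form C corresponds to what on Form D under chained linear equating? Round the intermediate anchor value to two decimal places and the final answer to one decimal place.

312.6

Form C → anchor (Cohort 1): v = (4.1/54.2)(299 − 286.4) + 9.9 = 10.85
anchor → Form D (Cohort 2): y = (64.0/4.7)(10.85 − 10.1) + 302.4 = 312.6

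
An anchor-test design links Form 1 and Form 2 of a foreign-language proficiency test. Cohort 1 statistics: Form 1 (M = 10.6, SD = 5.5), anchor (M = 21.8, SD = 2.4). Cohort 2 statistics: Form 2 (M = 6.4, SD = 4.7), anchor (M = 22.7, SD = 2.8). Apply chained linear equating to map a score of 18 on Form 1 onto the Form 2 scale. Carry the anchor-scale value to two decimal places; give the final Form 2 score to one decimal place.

Form 1 → anchor (Cohort 1): v = (2.4/5.5)(18 − 10.6) + 21.8 = 25.03
anchor → Form 2 (Cohort 2): y = (4.7/2.8)(25.03 − 22.7) + 6.4 = 10.3

10.3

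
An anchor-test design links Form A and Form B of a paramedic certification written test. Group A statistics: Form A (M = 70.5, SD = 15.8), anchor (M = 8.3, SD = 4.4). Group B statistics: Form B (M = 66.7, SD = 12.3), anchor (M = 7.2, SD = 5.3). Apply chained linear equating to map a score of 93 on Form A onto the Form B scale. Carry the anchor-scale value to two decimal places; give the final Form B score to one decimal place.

Form A → anchor (Group A): v = (4.4/15.8)(93 − 70.5) + 8.3 = 14.57
anchor → Form B (Group B): y = (12.3/5.3)(14.57 − 7.2) + 66.7 = 83.8

83.8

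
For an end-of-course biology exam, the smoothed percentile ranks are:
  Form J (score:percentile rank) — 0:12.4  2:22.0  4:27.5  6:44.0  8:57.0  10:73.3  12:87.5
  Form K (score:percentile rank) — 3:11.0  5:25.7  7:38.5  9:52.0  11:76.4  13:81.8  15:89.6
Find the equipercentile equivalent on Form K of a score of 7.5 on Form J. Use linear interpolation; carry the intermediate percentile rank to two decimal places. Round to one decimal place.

9.1

PR of 7.5 on Form J: 44.0 + (7.5 − 6)/(8 − 6) × (57.0 − 44.0) = 53.75
On Form K, PR 53.75 falls between score 9 (PR 52.0) and 11 (PR 76.4).
Interpolate: 9 + (53.75 − 52.0)/(76.4 − 52.0) × (11 − 9) = 9.1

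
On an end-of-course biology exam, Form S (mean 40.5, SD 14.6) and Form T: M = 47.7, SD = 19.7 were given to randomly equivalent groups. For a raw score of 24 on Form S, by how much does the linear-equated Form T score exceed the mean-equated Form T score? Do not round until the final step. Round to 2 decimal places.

-5.76

Mean-equated: 24 + (47.7 − 40.5) = 31.20
Linear-equated: (19.7/14.6)(24 − 40.5) + 47.7 = 25.436
Difference = 25.436 − 31.20 = -5.76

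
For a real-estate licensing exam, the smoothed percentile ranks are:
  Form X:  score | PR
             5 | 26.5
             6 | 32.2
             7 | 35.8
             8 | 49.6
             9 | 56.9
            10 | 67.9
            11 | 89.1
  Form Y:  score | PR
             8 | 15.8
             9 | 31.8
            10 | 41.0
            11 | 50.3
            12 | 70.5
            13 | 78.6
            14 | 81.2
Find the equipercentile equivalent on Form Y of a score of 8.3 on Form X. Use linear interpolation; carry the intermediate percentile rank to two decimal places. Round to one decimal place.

PR of 8.3 on Form X: 49.6 + (8.3 − 8)/(9 − 8) × (56.9 − 49.6) = 51.79
On Form Y, PR 51.79 falls between score 11 (PR 50.3) and 12 (PR 70.5).
Interpolate: 11 + (51.79 − 50.3)/(70.5 − 50.3) × (12 − 11) = 11.1

11.1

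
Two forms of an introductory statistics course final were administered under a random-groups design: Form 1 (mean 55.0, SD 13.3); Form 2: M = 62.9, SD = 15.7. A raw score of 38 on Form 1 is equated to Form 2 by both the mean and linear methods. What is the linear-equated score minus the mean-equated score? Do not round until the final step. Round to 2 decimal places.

Mean-equated: 38 + (62.9 − 55.0) = 45.90
Linear-equated: (15.7/13.3)(38 − 55.0) + 62.9 = 42.832
Difference = 42.832 − 45.90 = -3.07

-3.07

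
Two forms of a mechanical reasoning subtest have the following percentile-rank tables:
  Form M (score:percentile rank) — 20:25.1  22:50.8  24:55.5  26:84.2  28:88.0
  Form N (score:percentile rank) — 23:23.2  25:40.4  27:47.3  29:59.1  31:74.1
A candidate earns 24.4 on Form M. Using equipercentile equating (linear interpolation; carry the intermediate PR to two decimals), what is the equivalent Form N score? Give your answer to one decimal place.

PR of 24.4 on Form M: 55.5 + (24.4 − 24)/(26 − 24) × (84.2 − 55.5) = 61.24
On Form N, PR 61.24 falls between score 29 (PR 59.1) and 31 (PR 74.1).
Interpolate: 29 + (61.24 − 59.1)/(74.1 − 59.1) × (31 − 29) = 29.3

29.3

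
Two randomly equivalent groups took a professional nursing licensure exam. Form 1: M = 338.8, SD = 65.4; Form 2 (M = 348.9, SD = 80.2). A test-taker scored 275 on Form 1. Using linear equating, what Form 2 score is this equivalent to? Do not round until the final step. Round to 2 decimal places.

Linear equating: y = (SD_Y/SD_X)(x − M_X) + M_Y
y = (80.2/65.4)(275 − 338.8) + 348.9
y = 1.226300 × -63.8 + 348.9 = -78.2379 + 348.9 = 270.66

270.66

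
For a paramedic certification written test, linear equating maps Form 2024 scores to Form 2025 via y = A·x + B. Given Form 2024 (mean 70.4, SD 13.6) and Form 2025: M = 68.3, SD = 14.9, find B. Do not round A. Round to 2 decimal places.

A = SD_Y / SD_X = 14.9 / 13.6 = 1.095588
B = M_Y − A·M_X = 68.3 − 1.095588 × 70.4 = -8.83

-8.83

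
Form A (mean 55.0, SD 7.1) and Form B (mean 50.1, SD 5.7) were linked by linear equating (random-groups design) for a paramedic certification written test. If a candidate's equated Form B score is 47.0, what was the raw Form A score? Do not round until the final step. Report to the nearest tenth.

51.1

Invert y = (SD_Y/SD_X)(x − M_X) + M_Y:
x = (SD_X/SD_Y)(y − M_Y) + M_X = (7.1/5.7)(47.0 − 50.1) + 55.0
x = 1.245614 × -3.100 + 55.0 = 51.1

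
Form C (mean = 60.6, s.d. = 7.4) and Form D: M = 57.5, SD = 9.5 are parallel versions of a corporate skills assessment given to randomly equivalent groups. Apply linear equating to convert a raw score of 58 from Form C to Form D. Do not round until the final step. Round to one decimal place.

54.2

Linear equating: y = (SD_Y/SD_X)(x − M_X) + M_Y
y = (9.5/7.4)(58 − 60.6) + 57.5
y = 1.283784 × -2.6 + 57.5 = -3.3378 + 57.5 = 54.2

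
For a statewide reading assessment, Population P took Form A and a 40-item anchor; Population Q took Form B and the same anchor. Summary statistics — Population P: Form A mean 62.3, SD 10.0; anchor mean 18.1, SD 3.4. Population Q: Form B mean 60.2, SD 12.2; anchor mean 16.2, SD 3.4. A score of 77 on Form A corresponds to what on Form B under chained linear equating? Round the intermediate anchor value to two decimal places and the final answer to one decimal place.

Form A → anchor (Population P): v = (3.4/10.0)(77 − 62.3) + 18.1 = 23.10
anchor → Form B (Population Q): y = (12.2/3.4)(23.10 − 16.2) + 60.2 = 85.0

85.0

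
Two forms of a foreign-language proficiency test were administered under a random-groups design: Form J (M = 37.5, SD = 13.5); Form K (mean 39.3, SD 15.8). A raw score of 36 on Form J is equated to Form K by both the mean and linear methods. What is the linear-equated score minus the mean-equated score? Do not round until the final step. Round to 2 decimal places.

Mean-equated: 36 + (39.3 − 37.5) = 37.80
Linear-equated: (15.8/13.5)(36 − 37.5) + 39.3 = 37.544
Difference = 37.544 − 37.80 = -0.26

-0.26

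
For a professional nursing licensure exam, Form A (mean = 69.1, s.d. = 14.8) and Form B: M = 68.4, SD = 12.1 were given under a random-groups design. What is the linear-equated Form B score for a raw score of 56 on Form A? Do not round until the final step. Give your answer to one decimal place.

Linear equating: y = (SD_Y/SD_X)(x − M_X) + M_Y
y = (12.1/14.8)(56 − 69.1) + 68.4
y = 0.817568 × -13.1 + 68.4 = -10.7101 + 68.4 = 57.7

57.7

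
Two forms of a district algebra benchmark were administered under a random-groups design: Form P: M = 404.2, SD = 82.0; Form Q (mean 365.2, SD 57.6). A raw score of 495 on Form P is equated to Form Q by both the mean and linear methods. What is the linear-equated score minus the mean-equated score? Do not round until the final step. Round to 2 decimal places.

-27.02

Mean-equated: 495 + (365.2 − 404.2) = 456.00
Linear-equated: (57.6/82.0)(495 − 404.2) + 365.2 = 428.981
Difference = 428.981 − 456.00 = -27.02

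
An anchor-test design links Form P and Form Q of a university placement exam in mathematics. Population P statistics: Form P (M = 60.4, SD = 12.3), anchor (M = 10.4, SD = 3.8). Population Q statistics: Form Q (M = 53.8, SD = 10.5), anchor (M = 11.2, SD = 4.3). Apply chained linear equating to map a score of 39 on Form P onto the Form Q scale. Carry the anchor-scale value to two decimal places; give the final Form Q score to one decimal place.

Form P → anchor (Population P): v = (3.8/12.3)(39 − 60.4) + 10.4 = 3.79
anchor → Form Q (Population Q): y = (10.5/4.3)(3.79 − 11.2) + 53.8 = 35.7

35.7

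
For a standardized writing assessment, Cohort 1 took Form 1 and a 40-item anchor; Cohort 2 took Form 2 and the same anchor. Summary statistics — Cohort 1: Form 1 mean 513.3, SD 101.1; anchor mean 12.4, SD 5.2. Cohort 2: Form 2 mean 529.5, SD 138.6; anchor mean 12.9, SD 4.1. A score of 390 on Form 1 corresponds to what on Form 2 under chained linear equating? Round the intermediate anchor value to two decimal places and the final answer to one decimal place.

Form 1 → anchor (Cohort 1): v = (5.2/101.1)(390 − 513.3) + 12.4 = 6.06
anchor → Form 2 (Cohort 2): y = (138.6/4.1)(6.06 − 12.9) + 529.5 = 298.3

298.3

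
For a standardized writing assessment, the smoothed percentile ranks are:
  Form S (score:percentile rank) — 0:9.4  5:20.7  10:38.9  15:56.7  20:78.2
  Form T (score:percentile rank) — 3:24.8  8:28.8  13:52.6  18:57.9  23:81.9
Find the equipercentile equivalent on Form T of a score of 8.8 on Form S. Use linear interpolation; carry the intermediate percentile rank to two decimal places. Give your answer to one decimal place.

9.2

PR of 8.8 on Form S: 20.7 + (8.8 − 5)/(10 − 5) × (38.9 − 20.7) = 34.53
On Form T, PR 34.53 falls between score 8 (PR 28.8) and 13 (PR 52.6).
Interpolate: 8 + (34.53 − 28.8)/(52.6 − 28.8) × (13 − 8) = 9.2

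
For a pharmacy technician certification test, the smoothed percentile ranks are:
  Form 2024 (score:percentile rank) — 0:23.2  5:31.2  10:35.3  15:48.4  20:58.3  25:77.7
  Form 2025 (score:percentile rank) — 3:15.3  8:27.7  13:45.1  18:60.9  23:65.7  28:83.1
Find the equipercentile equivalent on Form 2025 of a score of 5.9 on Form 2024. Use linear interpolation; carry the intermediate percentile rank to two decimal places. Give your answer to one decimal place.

9.2

PR of 5.9 on Form 2024: 31.2 + (5.9 − 5)/(10 − 5) × (35.3 − 31.2) = 31.94
On Form 2025, PR 31.94 falls between score 8 (PR 27.7) and 13 (PR 45.1).
Interpolate: 8 + (31.94 − 27.7)/(45.1 − 27.7) × (13 − 8) = 9.2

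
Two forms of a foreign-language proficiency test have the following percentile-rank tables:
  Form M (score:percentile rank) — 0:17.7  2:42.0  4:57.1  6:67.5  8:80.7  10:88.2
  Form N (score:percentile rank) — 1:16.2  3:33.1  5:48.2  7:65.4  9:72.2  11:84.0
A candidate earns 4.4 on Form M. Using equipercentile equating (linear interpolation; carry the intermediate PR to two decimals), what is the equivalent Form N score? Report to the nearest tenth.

PR of 4.4 on Form M: 57.1 + (4.4 − 4)/(6 − 4) × (67.5 − 57.1) = 59.18
On Form N, PR 59.18 falls between score 5 (PR 48.2) and 7 (PR 65.4).
Interpolate: 5 + (59.18 − 48.2)/(65.4 − 48.2) × (7 − 5) = 6.3

6.3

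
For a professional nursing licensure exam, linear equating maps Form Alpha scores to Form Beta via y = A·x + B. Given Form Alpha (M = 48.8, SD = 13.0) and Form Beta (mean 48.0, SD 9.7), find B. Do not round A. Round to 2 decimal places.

11.59

A = SD_Y / SD_X = 9.7 / 13.0 = 0.746154
B = M_Y − A·M_X = 48.0 − 0.746154 × 48.8 = 11.59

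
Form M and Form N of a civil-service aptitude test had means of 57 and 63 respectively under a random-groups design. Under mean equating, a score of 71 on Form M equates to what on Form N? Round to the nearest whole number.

Mean equating: y = x + (M_Y − M_X) = 71 + (63 − 57) = 77

77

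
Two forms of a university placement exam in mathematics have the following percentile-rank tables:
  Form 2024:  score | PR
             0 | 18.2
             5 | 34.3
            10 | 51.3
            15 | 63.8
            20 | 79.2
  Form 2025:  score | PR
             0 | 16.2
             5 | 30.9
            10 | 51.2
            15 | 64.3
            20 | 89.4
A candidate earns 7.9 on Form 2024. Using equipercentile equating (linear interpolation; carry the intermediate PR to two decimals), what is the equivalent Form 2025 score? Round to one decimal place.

PR of 7.9 on Form 2024: 34.3 + (7.9 − 5)/(10 − 5) × (51.3 − 34.3) = 44.16
On Form 2025, PR 44.16 falls between score 5 (PR 30.9) and 10 (PR 51.2).
Interpolate: 5 + (44.16 − 30.9)/(51.2 − 30.9) × (10 − 5) = 8.3

8.3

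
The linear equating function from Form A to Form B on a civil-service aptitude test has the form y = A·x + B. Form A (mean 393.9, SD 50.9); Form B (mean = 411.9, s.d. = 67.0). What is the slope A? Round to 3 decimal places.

1.316

A = SD_Y / SD_X = 67.0 / 50.9 = 1.316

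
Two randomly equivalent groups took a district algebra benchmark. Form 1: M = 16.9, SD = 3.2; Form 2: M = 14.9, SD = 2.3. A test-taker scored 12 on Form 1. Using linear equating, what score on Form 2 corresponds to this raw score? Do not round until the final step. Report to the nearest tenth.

Linear equating: y = (SD_Y/SD_X)(x − M_X) + M_Y
y = (2.3/3.2)(12 − 16.9) + 14.9
y = 0.718750 × -4.9 + 14.9 = -3.5219 + 14.9 = 11.4

11.4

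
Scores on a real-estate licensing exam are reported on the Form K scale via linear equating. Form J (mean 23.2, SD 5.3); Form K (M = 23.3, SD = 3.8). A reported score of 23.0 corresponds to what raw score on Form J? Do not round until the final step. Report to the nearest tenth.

Invert y = (SD_Y/SD_X)(x − M_X) + M_Y:
x = (SD_X/SD_Y)(y − M_Y) + M_X = (5.3/3.8)(23.0 − 23.3) + 23.2
x = 1.394737 × -0.300 + 23.2 = 22.8

22.8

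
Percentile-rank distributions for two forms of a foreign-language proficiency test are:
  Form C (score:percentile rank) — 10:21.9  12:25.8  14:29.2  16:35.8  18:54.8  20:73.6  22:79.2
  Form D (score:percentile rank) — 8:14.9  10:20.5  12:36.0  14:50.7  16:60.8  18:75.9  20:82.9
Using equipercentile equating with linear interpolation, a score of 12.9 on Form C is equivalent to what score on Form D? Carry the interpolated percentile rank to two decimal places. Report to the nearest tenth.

10.9

PR of 12.9 on Form C: 25.8 + (12.9 − 12)/(14 − 12) × (29.2 − 25.8) = 27.33
On Form D, PR 27.33 falls between score 10 (PR 20.5) and 12 (PR 36.0).
Interpolate: 10 + (27.33 − 20.5)/(36.0 − 20.5) × (12 − 10) = 10.9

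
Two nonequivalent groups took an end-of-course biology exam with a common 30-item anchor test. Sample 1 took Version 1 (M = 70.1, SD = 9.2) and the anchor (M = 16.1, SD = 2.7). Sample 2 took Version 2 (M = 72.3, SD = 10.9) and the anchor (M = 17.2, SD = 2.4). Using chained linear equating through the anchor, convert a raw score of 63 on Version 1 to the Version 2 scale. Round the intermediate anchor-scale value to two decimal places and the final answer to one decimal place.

57.9

Version 1 → anchor (Sample 1): v = (2.7/9.2)(63 − 70.1) + 16.1 = 14.02
anchor → Version 2 (Sample 2): y = (10.9/2.4)(14.02 − 17.2) + 72.3 = 57.9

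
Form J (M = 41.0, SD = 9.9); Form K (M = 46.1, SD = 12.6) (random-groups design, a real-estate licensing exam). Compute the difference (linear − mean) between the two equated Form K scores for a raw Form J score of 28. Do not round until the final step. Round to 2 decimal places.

-3.55

Mean-equated: 28 + (46.1 − 41.0) = 33.10
Linear-equated: (12.6/9.9)(28 − 41.0) + 46.1 = 29.555
Difference = 29.555 − 33.10 = -3.55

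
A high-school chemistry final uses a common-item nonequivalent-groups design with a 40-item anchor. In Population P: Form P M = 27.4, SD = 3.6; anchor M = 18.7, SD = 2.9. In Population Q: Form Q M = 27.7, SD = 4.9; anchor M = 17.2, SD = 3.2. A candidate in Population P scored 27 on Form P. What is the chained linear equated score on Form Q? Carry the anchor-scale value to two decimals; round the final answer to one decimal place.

29.5

Form P → anchor (Population P): v = (2.9/3.6)(27 − 27.4) + 18.7 = 18.38
anchor → Form Q (Population Q): y = (4.9/3.2)(18.38 − 17.2) + 27.7 = 29.5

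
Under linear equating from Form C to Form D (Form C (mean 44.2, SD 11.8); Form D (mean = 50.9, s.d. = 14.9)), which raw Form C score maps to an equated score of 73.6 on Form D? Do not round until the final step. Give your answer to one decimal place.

62.2

Invert y = (SD_Y/SD_X)(x − M_X) + M_Y:
x = (SD_X/SD_Y)(y − M_Y) + M_X = (11.8/14.9)(73.6 − 50.9) + 44.2
x = 0.791946 × 22.700 + 44.2 = 62.2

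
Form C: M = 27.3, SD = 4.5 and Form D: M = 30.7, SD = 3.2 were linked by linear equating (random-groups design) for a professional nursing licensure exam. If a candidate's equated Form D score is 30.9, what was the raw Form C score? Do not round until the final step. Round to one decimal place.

Invert y = (SD_Y/SD_X)(x − M_X) + M_Y:
x = (SD_X/SD_Y)(y − M_Y) + M_X = (4.5/3.2)(30.9 − 30.7) + 27.3
x = 1.406250 × 0.200 + 27.3 = 27.6

27.6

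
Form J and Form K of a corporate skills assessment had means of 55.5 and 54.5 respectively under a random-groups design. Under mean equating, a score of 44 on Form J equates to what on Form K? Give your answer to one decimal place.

43.0

Mean equating: y = x + (M_Y − M_X) = 44 + (54.5 − 55.5) = 43.0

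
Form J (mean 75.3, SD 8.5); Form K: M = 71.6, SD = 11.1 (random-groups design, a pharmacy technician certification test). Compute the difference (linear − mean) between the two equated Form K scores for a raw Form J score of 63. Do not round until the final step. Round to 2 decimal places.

-3.76

Mean-equated: 63 + (71.6 − 75.3) = 59.30
Linear-equated: (11.1/8.5)(63 − 75.3) + 71.6 = 55.538
Difference = 55.538 − 59.30 = -3.76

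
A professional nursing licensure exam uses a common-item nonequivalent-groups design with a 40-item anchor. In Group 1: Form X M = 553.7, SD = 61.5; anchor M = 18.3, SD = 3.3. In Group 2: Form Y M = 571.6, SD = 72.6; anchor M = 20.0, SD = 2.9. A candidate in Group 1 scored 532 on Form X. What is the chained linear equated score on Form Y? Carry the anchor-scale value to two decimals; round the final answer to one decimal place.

Form X → anchor (Group 1): v = (3.3/61.5)(532 − 553.7) + 18.3 = 17.14
anchor → Form Y (Group 2): y = (72.6/2.9)(17.14 − 20.0) + 571.6 = 500.0

500.0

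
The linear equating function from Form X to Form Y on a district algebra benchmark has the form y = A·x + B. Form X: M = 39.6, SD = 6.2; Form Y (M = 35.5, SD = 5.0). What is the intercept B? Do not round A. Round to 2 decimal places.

3.56

A = SD_Y / SD_X = 5.0 / 6.2 = 0.806452
B = M_Y − A·M_X = 35.5 − 0.806452 × 39.6 = 3.56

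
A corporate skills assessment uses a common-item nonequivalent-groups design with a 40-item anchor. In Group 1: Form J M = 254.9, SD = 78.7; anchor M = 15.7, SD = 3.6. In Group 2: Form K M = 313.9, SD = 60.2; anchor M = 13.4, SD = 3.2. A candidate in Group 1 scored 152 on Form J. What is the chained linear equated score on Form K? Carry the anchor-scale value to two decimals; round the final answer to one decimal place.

Form J → anchor (Group 1): v = (3.6/78.7)(152 − 254.9) + 15.7 = 10.99
anchor → Form K (Group 2): y = (60.2/3.2)(10.99 − 13.4) + 313.9 = 268.6

268.6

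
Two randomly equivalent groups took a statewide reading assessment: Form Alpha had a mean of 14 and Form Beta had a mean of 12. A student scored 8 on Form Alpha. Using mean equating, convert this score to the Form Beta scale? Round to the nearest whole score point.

Mean equating: y = x + (M_Y − M_X) = 8 + (12 − 14) = 6

6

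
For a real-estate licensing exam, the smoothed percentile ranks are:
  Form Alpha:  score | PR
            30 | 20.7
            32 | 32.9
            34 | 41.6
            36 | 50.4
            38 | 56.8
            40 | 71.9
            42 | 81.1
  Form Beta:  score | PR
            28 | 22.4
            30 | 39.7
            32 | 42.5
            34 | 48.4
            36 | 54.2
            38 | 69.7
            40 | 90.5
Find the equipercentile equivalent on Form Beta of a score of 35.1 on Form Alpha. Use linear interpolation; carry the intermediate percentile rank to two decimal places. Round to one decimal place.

PR of 35.1 on Form Alpha: 41.6 + (35.1 − 34)/(36 − 34) × (50.4 − 41.6) = 46.44
On Form Beta, PR 46.44 falls between score 32 (PR 42.5) and 34 (PR 48.4).
Interpolate: 32 + (46.44 − 42.5)/(48.4 − 42.5) × (34 − 32) = 33.3

33.3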